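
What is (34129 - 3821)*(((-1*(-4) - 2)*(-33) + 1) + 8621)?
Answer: 259315248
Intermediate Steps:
(34129 - 3821)*(((-1*(-4) - 2)*(-33) + 1) + 8621) = 30308*(((4 - 2)*(-33) + 1) + 8621) = 30308*((2*(-33) + 1) + 8621) = 30308*((-66 + 1) + 8621) = 30308*(-65 + 8621) = 30308*8556 = 259315248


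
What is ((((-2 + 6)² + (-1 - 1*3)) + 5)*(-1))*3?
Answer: -51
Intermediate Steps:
((((-2 + 6)² + (-1 - 1*3)) + 5)*(-1))*3 = (((4² + (-1 - 3)) + 5)*(-1))*3 = (((16 - 4) + 5)*(-1))*3 = ((12 + 5)*(-1))*3 = (17*(-1))*3 = -17*3 = -51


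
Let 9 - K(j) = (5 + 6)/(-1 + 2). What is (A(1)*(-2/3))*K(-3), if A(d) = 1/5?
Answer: 4/15 ≈ 0.26667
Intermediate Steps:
A(d) = ⅕
K(j) = -2 (K(j) = 9 - (5 + 6)/(-1 + 2) = 9 - 11/1 = 9 - 11 = -2)
(A(1)*(-2/3))*K(-3) = ((-2/3)/5)*(-2) = ((-2*⅓)/5)*(-2) = ((⅕)*(-⅔))*(-2) = -2/15*(-2) = 4/15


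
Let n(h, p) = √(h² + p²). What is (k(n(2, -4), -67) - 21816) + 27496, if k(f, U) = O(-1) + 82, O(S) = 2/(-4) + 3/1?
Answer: 11529/2 ≈ 5764.5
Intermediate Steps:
O(S) = 5/2 (O(S) = 2*(-¼) + 3*1 = -½ + 3 = 5/2)
k(f, U) = 169/2 (k(f, U) = 5/2 + 82 = 169/2)
(k(n(2, -4), -67) - 21816) + 27496 = (169/2 - 21816) + 27496 = -43463/2 + 27496 = 11529/2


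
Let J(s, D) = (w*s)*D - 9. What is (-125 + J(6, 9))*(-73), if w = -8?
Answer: 41318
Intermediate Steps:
J(s, D) = -9 - 8*D*s (J(s, D) = (-8*s)*D - 9 = -8*D*s - 9 = -9 - 8*D*s)
(-125 + J(6, 9))*(-73) = (-125 + (-9 - 8*9*6))*(-73) = (-125 + (-9 - 432))*(-73) = (-125 - 441)*(-73) = -566*(-73) = 41318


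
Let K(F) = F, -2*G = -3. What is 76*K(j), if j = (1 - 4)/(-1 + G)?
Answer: -456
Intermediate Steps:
G = 3/2 (G = -½*(-3) = 3/2 ≈ 1.5000)
j = -6 (j = (1 - 4)/(-1 + 3/2) = -3/½ = -3*2 = -6)
76*K(j) = 76*(-6) = -456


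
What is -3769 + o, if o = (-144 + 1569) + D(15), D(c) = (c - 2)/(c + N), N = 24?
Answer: -7031/3 ≈ -2343.7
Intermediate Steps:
D(c) = (-2 + c)/(24 + c) (D(c) = (c - 2)/(c + 24) = (-2 + c)/(24 + c))
o = 4276/3 (o = (-144 + 1569) + (-2 + 15)/(24 + 15) = 1425 + 13/39 = 1425 + (1/39)*13 = 1425 + 1/3 = 4276/3 ≈ 1425.3)
-3769 + o = -3769 + 4276/3 = -7031/3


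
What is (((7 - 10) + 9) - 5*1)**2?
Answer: 1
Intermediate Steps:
(((7 - 10) + 9) - 5*1)**2 = ((-3 + 9) - 5)**2 = (6 - 5)**2 = 1**2 = 1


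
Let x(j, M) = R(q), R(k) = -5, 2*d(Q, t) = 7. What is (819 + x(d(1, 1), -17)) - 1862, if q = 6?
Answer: -1048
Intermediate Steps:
d(Q, t) = 7/2 (d(Q, t) = (½)*7 = 7/2)
x(j, M) = -5
(819 + x(d(1, 1), -17)) - 1862 = (819 - 5) - 1862 = 814 - 1862 = -1048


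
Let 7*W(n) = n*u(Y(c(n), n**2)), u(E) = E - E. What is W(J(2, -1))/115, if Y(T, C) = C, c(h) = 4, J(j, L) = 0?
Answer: 0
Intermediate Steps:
u(E) = 0
W(n) = 0 (W(n) = (n*0)/7 = (1/7)*0 = 0)
W(J(2, -1))/115 = 0/115 = (1/115)*0 = 0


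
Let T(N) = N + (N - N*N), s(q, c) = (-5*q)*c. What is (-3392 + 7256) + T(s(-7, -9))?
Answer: -95991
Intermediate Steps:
s(q, c) = -5*c*q
T(N) = -N² + 2*N (T(N) = N + (N - N²) = -N² + 2*N)
(-3392 + 7256) + T(s(-7, -9)) = (-3392 + 7256) + (-5*(-9)*(-7))*(2 - (-5)*(-9)*(-7)) = 3864 - 315*(2 - 1*(-315)) = 3864 - 315*(2 + 315) = 3864 - 315*317 = 3864 - 99855 = -95991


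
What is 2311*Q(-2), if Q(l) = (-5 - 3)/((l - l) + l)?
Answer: 9244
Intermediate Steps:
Q(l) = -8/l (Q(l) = -8/(0 + l) = -8/l)
2311*Q(-2) = 2311*(-8/(-2)) = 2311*(-8*(-½)) = 2311*4 = 9244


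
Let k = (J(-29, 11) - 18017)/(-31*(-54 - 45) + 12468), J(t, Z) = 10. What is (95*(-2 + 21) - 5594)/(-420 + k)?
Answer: 58869693/6543547 ≈ 8.9966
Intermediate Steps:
k = -18007/15537 (k = (10 - 18017)/(-31*(-54 - 45) + 12468) = -18007/(-31*(-99) + 12468) = -18007/(3069 + 12468) = -18007/15537 ≈ -1.1590)
(95*(-2 + 21) - 5594)/(-420 + k) = (95*(-2 + 21) - 5594)/(-420 - 18007/15537) = (95*19 - 5594)/(-6543547/15537) = (1805 - 5594)*(-15537/6543547) = -3789*(-15537/6543547) = 58869693/6543547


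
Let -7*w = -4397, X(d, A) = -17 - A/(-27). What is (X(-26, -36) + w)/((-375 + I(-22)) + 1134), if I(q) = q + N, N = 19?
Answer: 6403/7938 ≈ 0.80663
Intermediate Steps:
I(q) = 19 + q (I(q) = q + 19 = 19 + q)
X(d, A) = -17 + A/27 (X(d, A) = -17 - A*(-1)/27 = -17 - (-1)*A/27 = -17 + A/27)
w = 4397/7 (w = -1/7*(-4397) = 4397/7 ≈ 628.14)
(X(-26, -36) + w)/((-375 + I(-22)) + 1134) = ((-17 + (1/27)*(-36)) + 4397/7)/((-375 + (19 - 22)) + 1134) = ((-17 - 4/3) + 4397/7)/((-375 - 3) + 1134) = (-55/3 + 4397/7)/(-378 + 1134) = (12806/21)/756 = (12806/21)*(1/756) = 6403/7938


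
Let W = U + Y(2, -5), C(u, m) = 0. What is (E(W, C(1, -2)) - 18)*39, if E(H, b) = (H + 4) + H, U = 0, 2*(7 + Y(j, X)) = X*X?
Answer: -117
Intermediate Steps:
Y(j, X) = -7 + X**2/2 (Y(j, X) = -7 + (X*X)/2 = -7 + X**2/2)
W = 11/2 (W = 0 + (-7 + (1/2)*(-5)**2) = 0 + (-7 + (1/2)*25) = 0 + (-7 + 25/2) = 0 + 11/2 = 11/2 ≈ 5.5000)
E(H, b) = 4 + 2*H (E(H, b) = (4 + H) + H = 4 + 2*H)
(E(W, C(1, -2)) - 18)*39 = ((4 + 2*(11/2)) - 18)*39 = ((4 + 11) - 18)*39 = (15 - 18)*39 = -3*39 = -117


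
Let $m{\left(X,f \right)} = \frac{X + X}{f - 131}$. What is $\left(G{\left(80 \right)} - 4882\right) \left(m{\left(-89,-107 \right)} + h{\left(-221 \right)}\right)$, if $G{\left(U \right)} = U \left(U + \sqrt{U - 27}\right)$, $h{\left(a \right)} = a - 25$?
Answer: $- \frac{44302830}{119} - \frac{2334800 \sqrt{53}}{119} \approx -5.1513 \cdot 10^{5}$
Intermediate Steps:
$m{\left(X,f \right)} = \frac{2 X}{-131 + f}$
$h{\left(a \right)} = -25 + a$
$G{\left(U \right)} = U \left(U + \sqrt{-27 + U}\right)$
$\left(G{\left(80 \right)} - 4882\right) \left(m{\left(-89,-107 \right)} + h{\left(-221 \right)}\right) = \left(80 \left(80 + \sqrt{-27 + 80}\right) - 4882\right) \left(2 \left(-89\right) \frac{1}{-131 - 107} - 246\right) = \left(80 \left(80 + \sqrt{53}\right) - 4882\right) \left(2 \left(-89\right) \frac{1}{-238} - 246\right) = \left(\left(6400 + 80 \sqrt{53}\right) - 4882\right) \left(2 \left(-89\right) \left(- \frac{1}{238}\right) - 246\right) = \left(1518 + 80 \sqrt{53}\right) \left(\frac{89}{119} - 246\right) = \left(1518 + 80 \sqrt{53}\right) \left(- \frac{29185}{119}\right) = - \frac{44302830}{119} - \frac{2334800 \sqrt{53}}{119}$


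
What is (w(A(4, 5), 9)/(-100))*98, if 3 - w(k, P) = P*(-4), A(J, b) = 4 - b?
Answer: -1911/50 ≈ -38.220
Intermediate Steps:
w(k, P) = 3 + 4*P (w(k, P) = 3 - P*(-4) = 3 - (-4)*P = 3 + 4*P)
(w(A(4, 5), 9)/(-100))*98 = ((3 + 4*9)/(-100))*98 = -(3 + 36)/100*98 = -1/100*39*98 = -39/100*98 = -1911/50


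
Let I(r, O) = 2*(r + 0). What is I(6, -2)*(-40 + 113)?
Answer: 876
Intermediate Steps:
I(r, O) = 2*r
I(6, -2)*(-40 + 113) = (2*6)*(-40 + 113) = 12*73 = 876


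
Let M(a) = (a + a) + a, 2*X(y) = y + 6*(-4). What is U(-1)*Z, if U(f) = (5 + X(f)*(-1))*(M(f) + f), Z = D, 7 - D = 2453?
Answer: 171220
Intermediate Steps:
D = -2446 (D = 7 - 1*2453 = 7 - 2453 = -2446)
Z = -2446
X(y) = -12 + y/2 (X(y) = (y + 6*(-4))/2 = (y - 24)/2 = (-24 + y)/2 = -12 + y/2)
M(a) = 3*a (M(a) = 2*a + a = 3*a)
U(f) = 4*f*(17 - f/2) (U(f) = (5 + (-12 + f/2)*(-1))*(3*f + f) = (5 + (12 - f/2))*(4*f) = (17 - f/2)*(4*f) = 4*f*(17 - f/2))
U(-1)*Z = (2*(-1)*(34 - 1*(-1)))*(-2446) = (2*(-1)*(34 + 1))*(-2446) = (2*(-1)*35)*(-2446) = -70*(-2446) = 171220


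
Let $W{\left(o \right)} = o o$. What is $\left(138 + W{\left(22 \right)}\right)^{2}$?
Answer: $386884$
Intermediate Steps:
$W{\left(o \right)} = o^{2}$
$\left(138 + W{\left(22 \right)}\right)^{2} = \left(138 + 22^{2}\right)^{2} = \left(138 + 484\right)^{2} = 622^{2} = 386884$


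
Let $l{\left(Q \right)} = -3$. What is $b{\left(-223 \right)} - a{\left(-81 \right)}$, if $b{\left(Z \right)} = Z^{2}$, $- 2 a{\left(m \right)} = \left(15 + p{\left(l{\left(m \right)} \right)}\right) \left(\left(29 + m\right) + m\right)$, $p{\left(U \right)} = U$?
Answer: $48931$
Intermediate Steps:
$a{\left(m \right)} = -174 - 12 m$ ($a{\left(m \right)} = - \frac{\left(15 - 3\right) \left(\left(29 + m\right) + m\right)}{2} = - \frac{12 \left(29 + 2 m\right)}{2} = - \frac{348 + 24 m}{2} = -174 - 12 m$)
$b{\left(-223 \right)} - a{\left(-81 \right)} = \left(-223\right)^{2} - \left(-174 - -972\right) = 49729 - \left(-174 + 972\right) = 49729 - 798 = 48931$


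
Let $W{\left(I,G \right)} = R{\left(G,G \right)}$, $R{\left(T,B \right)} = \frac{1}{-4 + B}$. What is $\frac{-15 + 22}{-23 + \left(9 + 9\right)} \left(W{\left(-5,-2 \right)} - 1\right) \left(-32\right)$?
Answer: $- \frac{784}{15} \approx -52.267$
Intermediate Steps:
$W{\left(I,G \right)} = \frac{1}{-4 + G}$
$\frac{-15 + 22}{-23 + \left(9 + 9\right)} \left(W{\left(-5,-2 \right)} - 1\right) \left(-32\right) = \frac{-15 + 22}{-23 + \left(9 + 9\right)} \left(\frac{1}{-4 - 2} - 1\right) \left(-32\right) = \frac{7}{-23 + 18} \left(\frac{1}{-6} - 1\right) \left(-32\right) = \frac{7}{-5} \left(- \frac{1}{6} - 1\right) \left(-32\right) = 7 \left(- \frac{1}{5}\right) \left(- \frac{7}{6}\right) \left(-32\right) = \left(- \frac{7}{5}\right) \left(- \frac{7}{6}\right) \left(-32\right) = \frac{49}{30} \left(-32\right) = - \frac{784}{15}$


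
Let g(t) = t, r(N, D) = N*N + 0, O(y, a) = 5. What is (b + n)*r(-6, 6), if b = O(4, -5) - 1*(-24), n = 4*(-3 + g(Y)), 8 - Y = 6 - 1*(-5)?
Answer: 180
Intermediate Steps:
r(N, D) = N² (r(N, D) = N² + 0 = N²)
Y = -3 (Y = 8 - (6 - 1*(-5)) = 8 - (6 + 5) = 8 - 1*11 = 8 - 11 = -3)
n = -24 (n = 4*(-3 - 3) = 4*(-6) = -24)
b = 29 (b = 5 - 1*(-24) = 5 + 24 = 29)
(b + n)*r(-6, 6) = (29 - 24)*(-6)² = 5*36 = 180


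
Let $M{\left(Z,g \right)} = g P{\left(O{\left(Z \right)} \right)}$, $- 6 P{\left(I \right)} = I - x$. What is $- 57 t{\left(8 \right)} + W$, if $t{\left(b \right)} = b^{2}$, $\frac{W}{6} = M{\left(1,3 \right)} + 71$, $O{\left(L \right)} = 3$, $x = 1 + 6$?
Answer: $-3210$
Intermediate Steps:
$x = 7$
$P{\left(I \right)} = \frac{7}{6} - \frac{I}{6}$ ($P{\left(I \right)} = - \frac{I - 7}{6} = - \frac{-7 + I}{6} = \frac{7}{6} - \frac{I}{6}$)
$M{\left(Z,g \right)} = \frac{2 g}{3}$ ($M{\left(Z,g \right)} = g \left(\frac{7}{6} - \frac{1}{2}\right) = g \frac{2}{3} = \frac{2 g}{3}$)
$W = 438$ ($W = 6 \left(\frac{2}{3} \cdot 3 + 71\right) = 6 \left(2 + 71\right) = 6 \cdot 73 = 438$)
$- 57 t{\left(8 \right)} + W = - 57 \cdot 8^{2} + 438 = \left(-57\right) 64 + 438 = -3648 + 438 = -3210$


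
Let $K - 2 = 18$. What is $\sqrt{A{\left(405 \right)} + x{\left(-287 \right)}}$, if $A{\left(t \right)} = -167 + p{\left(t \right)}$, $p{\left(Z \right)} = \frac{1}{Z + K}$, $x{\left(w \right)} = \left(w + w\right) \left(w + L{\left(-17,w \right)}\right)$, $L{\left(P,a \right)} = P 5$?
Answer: $\frac{\sqrt{1541533242}}{85} \approx 461.91$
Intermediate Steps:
$K = 20$ ($K = 2 + 18 = 20$)
$L{\left(P,a \right)} = 5 P$
$x{\left(w \right)} = 2 w \left(-85 + w\right)$ ($x{\left(w \right)} = \left(w + w\right) \left(w + 5 \left(-17\right)\right) = 2 w \left(w - 85\right) = 2 w \left(-85 + w\right)$)
$p{\left(Z \right)} = \frac{1}{20 + Z}$ ($p{\left(Z \right)} = \frac{1}{Z + 20} = \frac{1}{20 + Z}$)
$A{\left(t \right)} = -167 + \frac{1}{20 + t}$
$\sqrt{A{\left(405 \right)} + x{\left(-287 \right)}} = \sqrt{\frac{-3339 - 67635}{20 + 405} + 2 \left(-287\right) \left(-85 - 287\right)} = \sqrt{\frac{-3339 - 67635}{425} + 2 \left(-287\right) \left(-372\right)} = \sqrt{\frac{1}{425} \left(-70974\right) + 213528} = \sqrt{- \frac{70974}{425} + 213528} = \sqrt{\frac{90678426}{425}} = \frac{\sqrt{1541533242}}{85}$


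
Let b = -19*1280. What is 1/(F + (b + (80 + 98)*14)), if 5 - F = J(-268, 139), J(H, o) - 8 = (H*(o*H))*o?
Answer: -1/1387733335 ≈ -7.2060e-10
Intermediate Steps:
b = -24320
J(H, o) = 8 + H**2*o**2 (J(H, o) = 8 + (H*(o*H))*o = 8 + (H*(H*o))*o = 8 + (o*H**2)*o = 8 + H**2*o**2)
F = -1387711507 (F = 5 - (8 + (-268)**2*139**2) = 5 - (8 + 71824*19321) = 5 - (8 + 1387711504) = 5 - 1*1387711512 = 5 - 1387711512 = -1387711507)
1/(F + (b + (80 + 98)*14)) = 1/(-1387711507 + (-24320 + (80 + 98)*14)) = 1/(-1387711507 + (-24320 + 178*14)) = 1/(-1387711507 + (-24320 + 2492)) = 1/(-1387711507 - 21828) = 1/(-1387733335) = -1/1387733335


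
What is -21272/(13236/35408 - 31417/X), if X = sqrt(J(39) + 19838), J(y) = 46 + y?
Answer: 12413699601247008/77341218425074693 + 52366777182759296*sqrt(19923)/77341218425074693 ≈ 95.731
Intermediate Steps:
X = sqrt(19923) (X = sqrt((46 + 39) + 19838) = sqrt(85 + 19838) = sqrt(19923) ≈ 141.15)
-21272/(13236/35408 - 31417/X) = -21272/(13236/35408 - 31417*sqrt(19923)/19923) = -21272/(13236*(1/35408) - 31417*sqrt(19923)/19923) = -21272/(3309/8852 - 31417*sqrt(19923)/19923)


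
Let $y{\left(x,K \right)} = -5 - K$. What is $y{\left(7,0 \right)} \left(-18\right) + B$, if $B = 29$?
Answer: $119$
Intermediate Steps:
$y{\left(7,0 \right)} \left(-18\right) + B = \left(-5 - 0\right) \left(-18\right) + 29 = \left(-5 + 0\right) \left(-18\right) + 29 = \left(-5\right) \left(-18\right) + 29 = 90 + 29 = 119$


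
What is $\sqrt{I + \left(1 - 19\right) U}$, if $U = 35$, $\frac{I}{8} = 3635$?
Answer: $5 \sqrt{1138} \approx 168.67$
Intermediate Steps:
$I = 29080$ ($I = 8 \cdot 3635 = 29080$)
$\sqrt{I + \left(1 - 19\right) U} = \sqrt{29080 + \left(1 - 19\right) 35} = \sqrt{29080 - 630} = \sqrt{28450} = 5 \sqrt{1138}$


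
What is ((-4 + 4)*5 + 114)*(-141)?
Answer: -16074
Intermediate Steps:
((-4 + 4)*5 + 114)*(-141) = (0*5 + 114)*(-141) = (0 + 114)*(-141) = 114*(-141) = -16074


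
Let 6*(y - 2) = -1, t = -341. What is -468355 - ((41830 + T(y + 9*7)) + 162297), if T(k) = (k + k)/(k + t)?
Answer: -1114301896/1657 ≈ -6.7248e+5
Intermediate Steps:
y = 11/6 (y = 2 + (1/6)*(-1) = 2 - 1/6 = 11/6 ≈ 1.8333)
T(k) = 2*k/(-341 + k) (T(k) = (k + k)/(k - 341) = (2*k)/(-341 + k) = 2*k/(-341 + k))
-468355 - ((41830 + T(y + 9*7)) + 162297) = -468355 - ((41830 + 2*(11/6 + 9*7)/(-341 + (11/6 + 9*7))) + 162297) = -468355 - ((41830 + 2*(11/6 + 63)/(-341 + (11/6 + 63))) + 162297) = -468355 - ((41830 + 2*(389/6)/(-341 + 389/6)) + 162297) = -468355 - ((41830 + 2*(389/6)/(-1657/6)) + 162297) = -468355 - ((41830 + 2*(389/6)*(-6/1657)) + 162297) = -468355 - ((41830 - 778/1657) + 162297) = -468355 - (69311532/1657 + 162297) = -468355 - 1*338237661/1657 = -468355 - 338237661/1657 = -1114301896/1657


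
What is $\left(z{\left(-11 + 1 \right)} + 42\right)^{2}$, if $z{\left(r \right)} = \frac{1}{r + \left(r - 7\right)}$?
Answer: $\frac{1283689}{729} \approx 1760.9$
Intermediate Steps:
$z{\left(r \right)} = \frac{1}{-7 + 2 r}$ ($z{\left(r \right)} = \frac{1}{r + \left(-7 + r\right)} = \frac{1}{-7 + 2 r}$)
$\left(z{\left(-11 + 1 \right)} + 42\right)^{2} = \left(\frac{1}{-7 + 2 \left(-11 + 1\right)} + 42\right)^{2} = \left(\frac{1}{-7 + 2 \left(-10\right)} + 42\right)^{2} = \left(\frac{1}{-7 - 20} + 42\right)^{2} = \left(\frac{1}{-27} + 42\right)^{2} = \left(- \frac{1}{27} + 42\right)^{2} = \left(\frac{1133}{27}\right)^{2} = \frac{1283689}{729}$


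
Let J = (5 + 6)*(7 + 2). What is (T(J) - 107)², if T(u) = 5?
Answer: 10404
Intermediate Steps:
J = 99 (J = 11*9 = 99)
(T(J) - 107)² = (5 - 107)² = (-102)² = 10404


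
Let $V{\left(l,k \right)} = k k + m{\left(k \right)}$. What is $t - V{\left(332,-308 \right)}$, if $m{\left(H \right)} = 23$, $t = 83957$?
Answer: $-10930$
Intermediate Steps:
$V{\left(l,k \right)} = 23 + k^{2}$ ($V{\left(l,k \right)} = k k + 23 = k^{2} + 23 = 23 + k^{2}$)
$t - V{\left(332,-308 \right)} = 83957 - \left(23 + \left(-308\right)^{2}\right) = 83957 - \left(23 + 94864\right) = 83957 - 94887 = -10930$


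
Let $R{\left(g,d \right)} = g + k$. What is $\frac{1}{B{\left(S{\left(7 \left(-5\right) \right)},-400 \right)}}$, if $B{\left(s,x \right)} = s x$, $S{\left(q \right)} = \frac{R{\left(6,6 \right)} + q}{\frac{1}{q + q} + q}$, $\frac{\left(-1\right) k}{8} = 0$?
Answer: $- \frac{2451}{812000} \approx -0.0030185$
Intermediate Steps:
$k = 0$ ($k = \left(-8\right) 0 = 0$)
$R{\left(g,d \right)} = g$ ($R{\left(g,d \right)} = g + 0 = g$)
$S{\left(q \right)} = \frac{6 + q}{q + \frac{1}{2 q}}$ ($S{\left(q \right)} = \frac{6 + q}{\frac{1}{q + q} + q} = \frac{6 + q}{\frac{1}{2 q} + q} = \frac{6 + q}{q + \frac{1}{2 q}}$)
$\frac{1}{B{\left(S{\left(7 \left(-5\right) \right)},-400 \right)}} = \frac{1}{\frac{2 \cdot 7 \left(-5\right) \left(6 + 7 \left(-5\right)\right)}{1 + 2 \left(7 \left(-5\right)\right)^{2}} \left(-400\right)} = \frac{1}{2 \left(-35\right) \frac{1}{1 + 2 \left(-35\right)^{2}} \left(6 - 35\right) \left(-400\right)} = \frac{1}{2 \left(-35\right) \frac{1}{1 + 2 \cdot 1225} \left(-29\right) \left(-400\right)} = \frac{1}{2 \left(-35\right) \frac{1}{1 + 2450} \left(-29\right) \left(-400\right)} = \frac{1}{2 \left(-35\right) \frac{1}{2451} \left(-29\right) \left(-400\right)} = \frac{1}{\frac{2030}{2451} \left(-400\right)} = \frac{1}{- \frac{812000}{2451}} = - \frac{2451}{812000}$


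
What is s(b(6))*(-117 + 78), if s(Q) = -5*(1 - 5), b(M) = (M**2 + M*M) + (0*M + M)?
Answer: -780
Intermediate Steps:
b(M) = M + 2*M**2 (b(M) = (M**2 + M**2) + (0 + M) = 2*M**2 + M = M + 2*M**2)
s(Q) = 20 (s(Q) = -5*(-4) = 20)
s(b(6))*(-117 + 78) = 20*(-117 + 78) = 20*(-39) = -780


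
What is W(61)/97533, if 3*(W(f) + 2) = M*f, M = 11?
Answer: 665/292599 ≈ 0.0022727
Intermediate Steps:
W(f) = -2 + 11*f/3 (W(f) = -2 + (11*f)/3 = -2 + 11*f/3)
W(61)/97533 = (-2 + (11/3)*61)/97533 = (-2 + 671/3)*(1/97533) = (665/3)*(1/97533) = 665/292599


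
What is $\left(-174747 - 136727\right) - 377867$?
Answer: $-689341$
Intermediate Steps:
$\left(-174747 - 136727\right) - 377867 = -311474 - 377867 = -689341$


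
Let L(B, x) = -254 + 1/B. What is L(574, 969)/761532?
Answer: -145795/437119368 ≈ -0.00033354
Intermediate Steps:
L(574, 969)/761532 = (-254 + 1/574)/761532 = (-254 + 1/574)*(1/761532) = -145795/574*1/761532 = -145795/437119368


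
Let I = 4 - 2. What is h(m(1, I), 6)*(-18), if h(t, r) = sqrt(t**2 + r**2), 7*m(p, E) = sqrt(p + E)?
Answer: -18*sqrt(1767)/7 ≈ -108.09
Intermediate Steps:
I = 2
m(p, E) = sqrt(E + p)/7 (m(p, E) = sqrt(p + E)/7 = sqrt(E + p)/7)
h(t, r) = sqrt(r**2 + t**2)
h(m(1, I), 6)*(-18) = sqrt(6**2 + (sqrt(2 + 1)/7)**2)*(-18) = sqrt(36 + (sqrt(3)/7)**2)*(-18) = sqrt(36 + 3/49)*(-18) = sqrt(1767/49)*(-18) = (sqrt(1767)/7)*(-18) = -18*sqrt(1767)/7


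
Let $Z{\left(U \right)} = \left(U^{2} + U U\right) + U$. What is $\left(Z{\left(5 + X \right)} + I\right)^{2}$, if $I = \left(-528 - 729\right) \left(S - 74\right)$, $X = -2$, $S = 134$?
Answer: $5685009201$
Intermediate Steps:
$Z{\left(U \right)} = U + 2 U^{2}$ ($Z{\left(U \right)} = \left(U^{2} + U^{2}\right) + U = 2 U^{2} + U = U + 2 U^{2}$)
$I = -75420$ ($I = \left(-528 - 729\right) \left(134 - 74\right) = \left(-1257\right) 60 = -75420$)
$\left(Z{\left(5 + X \right)} + I\right)^{2} = \left(\left(5 - 2\right) \left(1 + 2 \left(5 - 2\right)\right) - 75420\right)^{2} = \left(3 \left(1 + 2 \cdot 3\right) - 75420\right)^{2} = \left(3 \left(1 + 6\right) - 75420\right)^{2} = \left(3 \cdot 7 - 75420\right)^{2} = \left(21 - 75420\right)^{2} = \left(-75399\right)^{2} = 5685009201$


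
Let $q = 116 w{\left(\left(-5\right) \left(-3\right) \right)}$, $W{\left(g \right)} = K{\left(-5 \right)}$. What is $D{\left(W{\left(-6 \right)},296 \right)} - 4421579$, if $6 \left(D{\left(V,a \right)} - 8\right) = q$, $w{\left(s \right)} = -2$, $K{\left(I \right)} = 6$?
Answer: $- \frac{13264829}{3} \approx -4.4216 \cdot 10^{6}$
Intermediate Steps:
$W{\left(g \right)} = 6$
$q = -232$ ($q = 116 \left(-2\right) = -232$)
$D{\left(V,a \right)} = - \frac{92}{3}$ ($D{\left(V,a \right)} = 8 + \frac{1}{6} \left(-232\right) = 8 - \frac{116}{3} = - \frac{92}{3}$)
$D{\left(W{\left(-6 \right)},296 \right)} - 4421579 = - \frac{92}{3} - 4421579 = - \frac{13264829}{3}$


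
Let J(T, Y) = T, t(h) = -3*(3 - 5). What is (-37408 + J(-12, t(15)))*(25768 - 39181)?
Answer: 501914460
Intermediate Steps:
t(h) = 6 (t(h) = -3*(-2) = 6)
(-37408 + J(-12, t(15)))*(25768 - 39181) = (-37408 - 12)*(25768 - 39181) = -37420*(-13413) = 501914460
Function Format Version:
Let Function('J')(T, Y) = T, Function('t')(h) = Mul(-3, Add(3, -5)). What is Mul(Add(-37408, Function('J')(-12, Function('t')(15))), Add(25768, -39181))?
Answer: 501914460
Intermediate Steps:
Function('t')(h) = 6 (Function('t')(h) = Mul(-3, -2) = 6)
Mul(Add(-37408, Function('J')(-12, Function('t')(15))), Add(25768, -39181)) = Mul(Add(-37408, -12), Add(25768, -39181)) = Mul(-37420, -13413) = 501914460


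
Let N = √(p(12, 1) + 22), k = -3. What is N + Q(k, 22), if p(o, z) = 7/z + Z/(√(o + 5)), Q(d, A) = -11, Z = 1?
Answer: -11 + √(8381 + 17*√17)/17 ≈ -5.5924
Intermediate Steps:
p(o, z) = (5 + o)^(-½) + 7/z (p(o, z) = 7/z + 1/√(o + 5) = 7/z + 1/√(5 + o) = 7/z + (5 + o)^(-½) = (5 + o)^(-½) + 7/z)
N = √(29 + √17/17) (N = √(((5 + 12)^(-½) + 7/1) + 22) = √((17^(-½) + 7*1) + 22) = √((√17/17 + 7) + 22) = √((7 + √17/17) + 22) = √(29 + √17/17) ≈ 5.4076)
N + Q(k, 22) = √(8381 + 17*√17)/17 - 11 = -11 + √(8381 + 17*√17)/17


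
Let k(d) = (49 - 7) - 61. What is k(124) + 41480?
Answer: 41461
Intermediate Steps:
k(d) = -19 (k(d) = 42 - 61 = -19)
k(124) + 41480 = -19 + 41480 = 41461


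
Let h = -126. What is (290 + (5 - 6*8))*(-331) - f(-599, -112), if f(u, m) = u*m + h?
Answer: -148719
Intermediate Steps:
f(u, m) = -126 + m*u (f(u, m) = u*m - 126 = m*u - 126 = -126 + m*u)
(290 + (5 - 6*8))*(-331) - f(-599, -112) = (290 + (5 - 6*8))*(-331) - (-126 - 112*(-599)) = (290 + (5 - 48))*(-331) - (-126 + 67088) = (290 - 43)*(-331) - 1*66962 = 247*(-331) - 66962 = -81757 - 66962 = -148719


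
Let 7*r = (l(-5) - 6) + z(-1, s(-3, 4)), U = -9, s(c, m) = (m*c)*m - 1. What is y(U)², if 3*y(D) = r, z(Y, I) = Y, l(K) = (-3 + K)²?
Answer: 361/49 ≈ 7.3673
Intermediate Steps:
s(c, m) = -1 + c*m² (s(c, m) = (c*m)*m - 1 = c*m² - 1 = -1 + c*m²)
r = 57/7 (r = (((-3 - 5)² - 6) - 1)/7 = (((-8)² - 6) - 1)/7 = ((64 - 6) - 1)/7 = (58 - 1)/7 = (⅐)*57 = 57/7 ≈ 8.1429)
y(D) = 19/7 (y(D) = (⅓)*(57/7) = 19/7)
y(U)² = (19/7)² = 361/49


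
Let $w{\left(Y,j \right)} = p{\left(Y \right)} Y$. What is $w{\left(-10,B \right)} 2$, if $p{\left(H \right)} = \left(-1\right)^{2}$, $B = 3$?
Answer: $-20$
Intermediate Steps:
$p{\left(H \right)} = 1$
$w{\left(Y,j \right)} = Y$ ($w{\left(Y,j \right)} = 1 Y = Y$)
$w{\left(-10,B \right)} 2 = \left(-10\right) 2 = -20$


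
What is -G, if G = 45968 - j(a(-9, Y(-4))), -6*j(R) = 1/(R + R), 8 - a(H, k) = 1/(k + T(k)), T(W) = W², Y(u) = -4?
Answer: -4366961/95 ≈ -45968.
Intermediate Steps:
a(H, k) = 8 - 1/(k + k²)
j(R) = -1/(12*R) (j(R) = -1/(6*(R + R)) = -1/(2*R)/6 = -1/(12*R))
G = 4366961/95 (G = 45968 - (-1)/(12*((-1 + 8*(-4) + 8*(-4)²)/((-4)*(1 - 4)))) = 45968 - (-1)/(12*((-¼*(-1 - 32 + 8*16)/(-3)))) = 45968 - (-1)/(12*((-¼*(-⅓)*(-1 - 32 + 128)))) = 45968 - (-1)/(12*((-¼*(-⅓)*95))) = 45968 - (-1)/(12*95/12) = 45968 - (-1)*12/(12*95) = 45968 - 1*(-1/95) = 45968 + 1/95 = 4366961/95 ≈ 45968.)
-G = -1*4366961/95 = -4366961/95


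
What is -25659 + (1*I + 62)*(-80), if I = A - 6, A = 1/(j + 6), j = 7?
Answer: -391887/13 ≈ -30145.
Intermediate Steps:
A = 1/13 (A = 1/(7 + 6) = 1/13 ≈ 0.076923)
I = -77/13 (I = 1/13 - 6 = -77/13 ≈ -5.9231)
-25659 + (1*I + 62)*(-80) = -25659 + (1*(-77/13) + 62)*(-80) = -25659 + (-77/13 + 62)*(-80) = -25659 + (729/13)*(-80) = -25659 - 58320/13 = -391887/13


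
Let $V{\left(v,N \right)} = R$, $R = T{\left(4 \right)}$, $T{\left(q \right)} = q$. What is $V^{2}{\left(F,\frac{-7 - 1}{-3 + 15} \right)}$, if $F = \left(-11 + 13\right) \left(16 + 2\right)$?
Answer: $16$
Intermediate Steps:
$F = 36$ ($F = 2 \cdot 18 = 36$)
$R = 4$
$V{\left(v,N \right)} = 4$
$V^{2}{\left(F,\frac{-7 - 1}{-3 + 15} \right)} = 4^{2} = 16$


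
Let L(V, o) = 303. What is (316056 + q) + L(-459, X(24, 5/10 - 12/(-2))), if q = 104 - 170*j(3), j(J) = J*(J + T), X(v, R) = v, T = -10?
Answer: 320033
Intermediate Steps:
j(J) = J*(-10 + J) (j(J) = J*(J - 10) = J*(-10 + J))
q = 3674 (q = 104 - 510*(-10 + 3) = 104 - 510*(-7) = 104 - 170*(-21) = 104 + 3570 = 3674)
(316056 + q) + L(-459, X(24, 5/10 - 12/(-2))) = (316056 + 3674) + 303 = 319730 + 303 = 320033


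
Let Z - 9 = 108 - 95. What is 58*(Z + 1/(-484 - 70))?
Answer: 353423/277 ≈ 1275.9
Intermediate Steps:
Z = 22 (Z = 9 + (108 - 95) = 9 + 13 = 22)
58*(Z + 1/(-484 - 70)) = 58*(22 + 1/(-484 - 70)) = 58*(22 + 1/(-554)) = 58*(22 - 1/554) = 58*(12187/554) = 353423/277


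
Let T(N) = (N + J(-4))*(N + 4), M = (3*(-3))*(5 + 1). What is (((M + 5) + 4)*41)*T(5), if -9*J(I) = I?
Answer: -90405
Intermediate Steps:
J(I) = -I/9
M = -54 (M = -9*6 = -54)
T(N) = (4 + N)*(4/9 + N) (T(N) = (N - 1/9*(-4))*(N + 4) = (N + 4/9)*(4 + N) = (4/9 + N)*(4 + N) = (4 + N)*(4/9 + N))
(((M + 5) + 4)*41)*T(5) = (((-54 + 5) + 4)*41)*(16/9 + 5**2 + (40/9)*5) = ((-49 + 4)*41)*(16/9 + 25 + 200/9) = -45*41*49 = -1845*49 = -90405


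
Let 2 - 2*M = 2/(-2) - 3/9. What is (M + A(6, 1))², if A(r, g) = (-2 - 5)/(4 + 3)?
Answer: 4/9 ≈ 0.44444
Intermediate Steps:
A(r, g) = -1 (A(r, g) = -7/7 = -7*⅐ = -1)
M = 5/3 (M = 1 - (2/(-2) - 3/9)/2 = 1 - (2*(-½) - 3*⅑)/2 = 1 - (-1 - ⅓)/2 = 1 - ½*(-4/3) = 1 + ⅔ = 5/3 ≈ 1.6667)
(M + A(6, 1))² = (5/3 - 1)² = (⅔)² = 4/9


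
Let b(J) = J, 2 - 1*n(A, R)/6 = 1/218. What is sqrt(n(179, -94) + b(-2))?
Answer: sqrt(118483)/109 ≈ 3.1579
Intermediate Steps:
n(A, R) = 1305/109 (n(A, R) = 12 - 6/218 = 12 - 6*1/218 = 12 - 3/109 = 1305/109)
sqrt(n(179, -94) + b(-2)) = sqrt(1305/109 - 2) = sqrt(1087/109) = sqrt(118483)/109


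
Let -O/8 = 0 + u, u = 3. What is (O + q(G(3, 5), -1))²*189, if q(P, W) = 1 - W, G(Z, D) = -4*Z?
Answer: 91476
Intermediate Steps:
O = -24 (O = -8*(0 + 3) = -8*3 = -24)
(O + q(G(3, 5), -1))²*189 = (-24 + (1 - 1*(-1)))²*189 = (-24 + (1 + 1))²*189 = (-24 + 2)²*189 = (-22)²*189 = 484*189 = 91476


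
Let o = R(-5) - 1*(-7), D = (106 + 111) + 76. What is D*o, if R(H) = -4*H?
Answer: 7911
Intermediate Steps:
D = 293 (D = 217 + 76 = 293)
o = 27 (o = -4*(-5) - 1*(-7) = 20 + 7 = 27)
D*o = 293*27 = 7911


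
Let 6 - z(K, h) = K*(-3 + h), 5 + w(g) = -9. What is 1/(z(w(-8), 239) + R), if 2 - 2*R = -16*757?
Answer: 1/9367 ≈ 0.00010676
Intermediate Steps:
R = 6057 (R = 1 - (-8)*757 = 1 - ½*(-12112) = 1 + 6056 = 6057)
w(g) = -14 (w(g) = -5 - 9 = -14)
z(K, h) = 6 - K*(-3 + h)
1/(z(w(-8), 239) + R) = 1/((6 + 3*(-14) - 1*(-14)*239) + 6057) = 1/((6 - 42 + 3346) + 6057) = 1/(3310 + 6057) = 1/9367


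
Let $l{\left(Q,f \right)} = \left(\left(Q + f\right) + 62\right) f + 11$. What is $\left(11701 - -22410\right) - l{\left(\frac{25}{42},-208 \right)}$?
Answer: $\frac{80972}{21} \approx 3855.8$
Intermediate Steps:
$l{\left(Q,f \right)} = 11 + f \left(62 + Q + f\right)$ ($l{\left(Q,f \right)} = \left(62 + Q + f\right) f + 11 = f \left(62 + Q + f\right) + 11 = 11 + f \left(62 + Q + f\right)$)
$\left(11701 - -22410\right) - l{\left(\frac{25}{42},-208 \right)} = \left(11701 - -22410\right) - \left(11 + \left(-208\right)^{2} + 62 \left(-208\right) + \frac{25}{42} \left(-208\right)\right) = \left(11701 + 22410\right) - \left(11 + 43264 - 12896 + 25 \cdot \frac{1}{42} \left(-208\right)\right) = 34111 - \left(11 + 43264 - 12896 + \frac{25}{42} \left(-208\right)\right) = 34111 - \left(11 + 43264 - 12896 - \frac{2600}{21}\right) = 34111 - \frac{635359}{21} = \frac{80972}{21}$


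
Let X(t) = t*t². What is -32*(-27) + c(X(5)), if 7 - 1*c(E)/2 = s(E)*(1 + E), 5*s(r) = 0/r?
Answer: 878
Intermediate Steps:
X(t) = t³
s(r) = 0 (s(r) = (0/r)/5 = (⅕)*0 = 0)
c(E) = 14 (c(E) = 14 - 0*(1 + E) = 14 - 2*0 = 14 + 0 = 14)
-32*(-27) + c(X(5)) = -32*(-27) + 14 = 864 + 14 = 878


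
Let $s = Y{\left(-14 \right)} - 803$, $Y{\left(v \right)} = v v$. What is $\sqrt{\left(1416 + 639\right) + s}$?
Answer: $2 \sqrt{362} \approx 38.053$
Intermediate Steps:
$Y{\left(v \right)} = v^{2}$
$s = -607$ ($s = \left(-14\right)^{2} - 803 = 196 - 803 = -607$)
$\sqrt{\left(1416 + 639\right) + s} = \sqrt{\left(1416 + 639\right) - 607} = \sqrt{2055 - 607} = \sqrt{1448} = 2 \sqrt{362}$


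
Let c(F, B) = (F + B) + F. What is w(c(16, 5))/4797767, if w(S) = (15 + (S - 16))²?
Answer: 1296/4797767 ≈ 0.00027013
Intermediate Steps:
c(F, B) = B + 2*F (c(F, B) = (B + F) + F = B + 2*F)
w(S) = (-1 + S)² (w(S) = (15 + (-16 + S))² = (-1 + S)²)
w(c(16, 5))/4797767 = (-1 + (5 + 2*16))²/4797767 = (-1 + (5 + 32))²*(1/4797767) = (-1 + 37)²*(1/4797767) = 36²*(1/4797767) = 1296*(1/4797767) = 1296/4797767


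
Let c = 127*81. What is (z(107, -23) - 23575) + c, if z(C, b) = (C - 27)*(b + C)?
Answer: -6568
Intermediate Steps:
z(C, b) = (-27 + C)*(C + b)
c = 10287
(z(107, -23) - 23575) + c = ((107² - 27*107 - 27*(-23) + 107*(-23)) - 23575) + 10287 = ((11449 - 2889 + 621 - 2461) - 23575) + 10287 = (6720 - 23575) + 10287 = -16855 + 10287 = -6568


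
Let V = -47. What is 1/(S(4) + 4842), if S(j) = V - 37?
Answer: 1/4758 ≈ 0.00021017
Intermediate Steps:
S(j) = -84 (S(j) = -47 - 37 = -84)
1/(S(4) + 4842) = 1/(-84 + 4842) = 1/4758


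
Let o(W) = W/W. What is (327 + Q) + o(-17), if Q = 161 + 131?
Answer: 620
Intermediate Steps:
Q = 292
o(W) = 1
(327 + Q) + o(-17) = (327 + 292) + 1 = 619 + 1 = 620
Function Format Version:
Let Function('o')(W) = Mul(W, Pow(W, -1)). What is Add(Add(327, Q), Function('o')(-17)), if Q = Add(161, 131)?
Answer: 620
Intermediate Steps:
Q = 292
Function('o')(W) = 1
Add(Add(327, Q), Function('o')(-17)) = Add(Add(327, 292), 1) = Add(619, 1) = 620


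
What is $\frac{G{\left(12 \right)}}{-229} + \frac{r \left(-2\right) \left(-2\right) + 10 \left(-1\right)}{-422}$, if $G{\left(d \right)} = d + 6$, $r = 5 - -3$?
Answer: $- \frac{6317}{48319} \approx -0.13074$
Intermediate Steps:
$r = 8$ ($r = 5 + 3 = 8$)
$G{\left(d \right)} = 6 + d$
$\frac{G{\left(12 \right)}}{-229} + \frac{r \left(-2\right) \left(-2\right) + 10 \left(-1\right)}{-422} = \frac{6 + 12}{-229} + \frac{8 \left(-2\right) \left(-2\right) + 10 \left(-1\right)}{-422} = 18 \left(- \frac{1}{229}\right) + \left(\left(-16\right) \left(-2\right) - 10\right) \left(- \frac{1}{422}\right) = - \frac{18}{229} + \left(32 - 10\right) \left(- \frac{1}{422}\right) = - \frac{18}{229} + 22 \left(- \frac{1}{422}\right) = - \frac{18}{229} - \frac{11}{211} = - \frac{6317}{48319}$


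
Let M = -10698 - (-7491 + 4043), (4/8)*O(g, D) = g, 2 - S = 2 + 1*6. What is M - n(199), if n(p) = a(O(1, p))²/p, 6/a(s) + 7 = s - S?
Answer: -1442786/199 ≈ -7250.2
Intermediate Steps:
S = -6 (S = 2 - (2 + 1*6) = 2 - (2 + 6) = 2 - 1*8 = 2 - 8 = -6)
O(g, D) = 2*g
a(s) = 6/(-1 + s) (a(s) = 6/(-7 + (s - 1*(-6))) = 6/(-7 + (s + 6)) = 6/(-7 + (6 + s)) = 6/(-1 + s))
M = -7250 (M = -10698 - 1*(-3448) = -10698 + 3448 = -7250)
n(p) = 36/p (n(p) = (6/(-1 + 2*1))²/p = (6/(-1 + 2))²/p = (6/1)²/p = (6*1)²/p = 6²/p = 36/p)
M - n(199) = -7250 - 36/199 = -1442786/199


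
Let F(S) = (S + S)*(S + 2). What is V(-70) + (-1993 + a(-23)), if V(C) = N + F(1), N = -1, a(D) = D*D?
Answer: -1459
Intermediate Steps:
a(D) = D**2
F(S) = 2*S*(2 + S) (F(S) = (2*S)*(2 + S) = 2*S*(2 + S))
V(C) = 5 (V(C) = -1 + 2*1*(2 + 1) = -1 + 2*1*3 = -1 + 6 = 5)
V(-70) + (-1993 + a(-23)) = 5 + (-1993 + (-23)**2) = 5 + (-1993 + 529) = 5 - 1464 = -1459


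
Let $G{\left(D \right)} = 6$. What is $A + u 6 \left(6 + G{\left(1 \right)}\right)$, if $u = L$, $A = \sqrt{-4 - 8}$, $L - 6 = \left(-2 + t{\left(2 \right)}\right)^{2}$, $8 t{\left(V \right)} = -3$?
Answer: $\frac{6705}{8} + 2 i \sqrt{3} \approx 838.13 + 3.4641 i$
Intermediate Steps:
$t{\left(V \right)} = - \frac{3}{8}$ ($t{\left(V \right)} = \frac{1}{8} \left(-3\right) = - \frac{3}{8}$)
$L = \frac{745}{64}$ ($L = 6 + \left(-2 - \frac{3}{8}\right)^{2} = 6 + \left(- \frac{19}{8}\right)^{2} = 6 + \frac{361}{64} = \frac{745}{64} \approx 11.641$)
$A = 2 i \sqrt{3}$ ($A = \sqrt{-12} = 2 i \sqrt{3} \approx 3.4641 i$)
$u = \frac{745}{64} \approx 11.641$
$A + u 6 \left(6 + G{\left(1 \right)}\right) = 2 i \sqrt{3} + \frac{745 \cdot 6 \left(6 + 6\right)}{64} = 2 i \sqrt{3} + \frac{745 \cdot 6 \cdot 12}{64} = 2 i \sqrt{3} + \frac{745}{64} \cdot 72 = 2 i \sqrt{3} + \frac{6705}{8} = \frac{6705}{8} + 2 i \sqrt{3}$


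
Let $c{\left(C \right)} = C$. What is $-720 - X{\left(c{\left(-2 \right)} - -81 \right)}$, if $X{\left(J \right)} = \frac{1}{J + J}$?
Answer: $- \frac{113761}{158} \approx -720.01$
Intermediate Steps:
$X{\left(J \right)} = \frac{1}{2 J}$
$-720 - X{\left(c{\left(-2 \right)} - -81 \right)} = -720 - \frac{1}{2 \left(-2 - -81\right)} = -720 - \frac{1}{2 \left(-2 + 81\right)} = -720 - \frac{1}{2 \cdot 79} = -720 - \frac{1}{2} \cdot \frac{1}{79} = -720 - \frac{1}{158} = - \frac{113761}{158}$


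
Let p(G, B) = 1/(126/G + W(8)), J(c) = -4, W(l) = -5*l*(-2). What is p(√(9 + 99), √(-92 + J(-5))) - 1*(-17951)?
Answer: 112247683/6253 - 7*√3/6253 ≈ 17951.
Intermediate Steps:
W(l) = 10*l
p(G, B) = 1/(80 + 126/G) (p(G, B) = 1/(126/G + 10*8) = 1/(126/G + 80) = 1/(80 + 126/G))
p(√(9 + 99), √(-92 + J(-5))) - 1*(-17951) = √(9 + 99)/(2*(63 + 40*√(9 + 99))) - 1*(-17951) = √108/(2*(63 + 40*√108)) + 17951 = (6*√3)/(2*(63 + 40*(6*√3))) + 17951 = (6*√3)/(2*(63 + 240*√3)) + 17951 = 3*√3/(63 + 240*√3) + 17951 = 17951 + 3*√3/(63 + 240*√3)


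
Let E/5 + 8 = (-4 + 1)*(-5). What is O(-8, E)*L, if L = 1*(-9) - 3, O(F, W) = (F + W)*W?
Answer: -11340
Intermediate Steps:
E = 35 (E = -40 + 5*((-4 + 1)*(-5)) = -40 + 5*(-3*(-5)) = -40 + 5*15 = -40 + 75 = 35)
O(F, W) = W*(F + W)
L = -12 (L = -9 - 3 = -12)
O(-8, E)*L = (35*(-8 + 35))*(-12) = (35*27)*(-12) = 945*(-12) = -11340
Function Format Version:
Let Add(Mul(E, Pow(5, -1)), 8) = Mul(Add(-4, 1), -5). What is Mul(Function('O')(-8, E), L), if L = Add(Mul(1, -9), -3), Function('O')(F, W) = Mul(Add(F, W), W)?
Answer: -11340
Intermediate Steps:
E = 35 (E = Add(-40, Mul(5, Mul(Add(-4, 1), -5))) = Add(-40, Mul(5, Mul(-3, -5))) = Add(-40, Mul(5, 15)) = Add(-40, 75) = 35)
Function('O')(F, W) = Mul(W, Add(F, W))
L = -12 (L = Add(-9, -3) = -12)
Mul(Function('O')(-8, E), L) = Mul(Mul(35, Add(-8, 35)), -12) = Mul(Mul(35, 27), -12) = Mul(945, -12) = -11340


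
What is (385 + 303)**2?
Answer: 473344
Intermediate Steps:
(385 + 303)**2 = 688**2 = 473344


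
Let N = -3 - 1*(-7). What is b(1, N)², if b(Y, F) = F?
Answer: 16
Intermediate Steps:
N = 4 (N = -3 + 7 = 4)
b(1, N)² = 4² = 16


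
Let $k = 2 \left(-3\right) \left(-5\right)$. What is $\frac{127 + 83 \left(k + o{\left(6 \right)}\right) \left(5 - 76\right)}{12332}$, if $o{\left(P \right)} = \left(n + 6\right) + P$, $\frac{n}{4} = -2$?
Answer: $- \frac{200235}{12332} \approx -16.237$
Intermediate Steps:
$n = -8$ ($n = 4 \left(-2\right) = -8$)
$k = 30$ ($k = \left(-6\right) \left(-5\right) = 30$)
$o{\left(P \right)} = -2 + P$ ($o{\left(P \right)} = \left(-8 + 6\right) + P = -2 + P$)
$\frac{127 + 83 \left(k + o{\left(6 \right)}\right) \left(5 - 76\right)}{12332} = \frac{127 + 83 \left(30 + \left(-2 + 6\right)\right) \left(5 - 76\right)}{12332} = \left(127 + 83 \left(30 + 4\right) \left(-71\right)\right) \frac{1}{12332} = \left(127 + 83 \cdot 34 \left(-71\right)\right) \frac{1}{12332} = \left(127 + 83 \left(-2414\right)\right) \frac{1}{12332} = \left(127 - 200362\right) \frac{1}{12332} = \left(-200235\right) \frac{1}{12332} = - \frac{200235}{12332}$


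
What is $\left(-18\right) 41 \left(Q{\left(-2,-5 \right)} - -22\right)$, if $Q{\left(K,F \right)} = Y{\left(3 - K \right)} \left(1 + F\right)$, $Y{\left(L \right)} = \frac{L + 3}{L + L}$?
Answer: $- \frac{69372}{5} \approx -13874.0$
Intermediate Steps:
$Y{\left(L \right)} = \frac{3 + L}{2 L}$
$Q{\left(K,F \right)} = \frac{\left(1 + F\right) \left(6 - K\right)}{2 \left(3 - K\right)}$ ($Q{\left(K,F \right)} = \frac{3 - \left(-3 + K\right)}{2 \left(3 - K\right)} \left(1 + F\right) = \frac{6 - K}{2 \left(3 - K\right)} \left(1 + F\right) = \frac{\left(1 + F\right) \left(6 - K\right)}{2 \left(3 - K\right)}$)
$\left(-18\right) 41 \left(Q{\left(-2,-5 \right)} - -22\right) = \left(-18\right) 41 \left(\frac{\left(1 - 5\right) \left(-6 - 2\right)}{2 \left(-3 - 2\right)} - -22\right) = - 738 \left(\frac{1}{2} \frac{1}{-5} \left(-4\right) \left(-8\right) + 22\right) = - 738 \left(\frac{1}{2} \left(- \frac{1}{5}\right) \left(-4\right) \left(-8\right) + 22\right) = - 738 \left(- \frac{16}{5} + 22\right) = \left(-738\right) \frac{94}{5} = - \frac{69372}{5}$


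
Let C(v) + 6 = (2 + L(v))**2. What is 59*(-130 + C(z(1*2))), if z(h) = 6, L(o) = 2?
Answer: -7080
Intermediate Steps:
C(v) = 10 (C(v) = -6 + (2 + 2)**2 = -6 + 4**2 = -6 + 16 = 10)
59*(-130 + C(z(1*2))) = 59*(-130 + 10) = 59*(-120) = -7080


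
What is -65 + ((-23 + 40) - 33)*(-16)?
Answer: 191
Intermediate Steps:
-65 + ((-23 + 40) - 33)*(-16) = -65 + (17 - 33)*(-16) = -65 - 16*(-16) = -65 + 256 = 191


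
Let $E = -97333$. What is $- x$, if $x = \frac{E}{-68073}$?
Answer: $- \frac{97333}{68073} \approx -1.4298$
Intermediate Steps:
$x = \frac{97333}{68073}$ ($x = - \frac{97333}{-68073} = \left(-97333\right) \left(- \frac{1}{68073}\right) = \frac{97333}{68073} \approx 1.4298$)
$- x = \left(-1\right) \frac{97333}{68073} = - \frac{97333}{68073}$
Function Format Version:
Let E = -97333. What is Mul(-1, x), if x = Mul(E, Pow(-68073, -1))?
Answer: Rational(-97333, 68073) ≈ -1.4298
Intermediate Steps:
x = Rational(97333, 68073) (x = Mul(-97333, Pow(-68073, -1)) = Mul(-97333, Rational(-1, 68073)) = Rational(97333, 68073) ≈ 1.4298)
Mul(-1, x) = Mul(-1, Rational(97333, 68073)) = Rational(-97333, 68073)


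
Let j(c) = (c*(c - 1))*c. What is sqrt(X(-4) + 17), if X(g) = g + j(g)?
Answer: I*sqrt(67) ≈ 8.1853*I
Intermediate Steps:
j(c) = c**2*(-1 + c) (j(c) = (c*(-1 + c))*c = c**2*(-1 + c))
X(g) = g + g**2*(-1 + g)
sqrt(X(-4) + 17) = sqrt(-4*(1 - 4*(-1 - 4)) + 17) = sqrt(-4*(1 - 4*(-5)) + 17) = sqrt(-4*(1 + 20) + 17) = sqrt(-4*21 + 17) = sqrt(-84 + 17) = sqrt(-67) = I*sqrt(67)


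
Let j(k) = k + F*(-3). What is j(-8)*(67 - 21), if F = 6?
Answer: -1196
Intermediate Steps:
j(k) = -18 + k (j(k) = k + 6*(-3) = k - 18 = -18 + k)
j(-8)*(67 - 21) = (-18 - 8)*(67 - 21) = -26*46 = -1196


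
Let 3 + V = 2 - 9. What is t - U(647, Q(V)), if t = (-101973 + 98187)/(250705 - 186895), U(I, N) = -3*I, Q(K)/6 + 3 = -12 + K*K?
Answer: 20641904/10635 ≈ 1940.9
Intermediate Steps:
V = -10 (V = -3 + (2 - 9) = -3 - 7 = -10)
Q(K) = -90 + 6*K**2 (Q(K) = -18 + 6*(-12 + K*K) = -18 + 6*(-12 + K**2) = -18 + (-72 + 6*K**2) = -90 + 6*K**2)
t = -631/10635 (t = -3786/63810 = -3786*1/63810 = -631/10635 ≈ -0.059332)
t - U(647, Q(V)) = -631/10635 - (-3)*647 = -631/10635 - 1*(-1941) = -631/10635 + 1941 = 20641904/10635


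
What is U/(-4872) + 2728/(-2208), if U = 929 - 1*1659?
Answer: -5069/4669 ≈ -1.0857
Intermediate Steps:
U = -730 (U = 929 - 1659 = -730)
U/(-4872) + 2728/(-2208) = -730/(-4872) + 2728/(-2208) = -730*(-1/4872) + 2728*(-1/2208) = 365/2436 - 341/276 = -5069/4669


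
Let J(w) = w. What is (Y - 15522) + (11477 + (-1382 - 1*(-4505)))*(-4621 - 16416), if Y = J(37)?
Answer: -307155685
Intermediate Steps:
Y = 37
(Y - 15522) + (11477 + (-1382 - 1*(-4505)))*(-4621 - 16416) = (37 - 15522) + (11477 + (-1382 - 1*(-4505)))*(-4621 - 16416) = -15485 + (11477 + (-1382 + 4505))*(-21037) = -15485 + (11477 + 3123)*(-21037) = -15485 + 14600*(-21037) = -15485 - 307140200 = -307155685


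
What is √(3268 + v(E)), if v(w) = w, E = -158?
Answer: √3110 ≈ 55.767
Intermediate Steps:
√(3268 + v(E)) = √(3268 - 158) = √3110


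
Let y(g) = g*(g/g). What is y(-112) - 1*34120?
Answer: -34232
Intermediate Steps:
y(g) = g (y(g) = g*1 = g)
y(-112) - 1*34120 = -112 - 1*34120 = -112 - 34120 = -34232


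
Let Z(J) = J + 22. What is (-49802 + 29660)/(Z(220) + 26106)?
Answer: -10071/13174 ≈ -0.76446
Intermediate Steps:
Z(J) = 22 + J
(-49802 + 29660)/(Z(220) + 26106) = (-49802 + 29660)/((22 + 220) + 26106) = -20142/(242 + 26106) = -20142/26348 = -20142*1/26348 = -10071/13174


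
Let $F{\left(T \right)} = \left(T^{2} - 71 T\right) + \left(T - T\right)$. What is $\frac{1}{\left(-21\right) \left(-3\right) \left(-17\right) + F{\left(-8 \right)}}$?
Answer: $- \frac{1}{439} \approx -0.0022779$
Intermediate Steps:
$F{\left(T \right)} = T^{2} - 71 T$ ($F{\left(T \right)} = \left(T^{2} - 71 T\right) + 0 = T^{2} - 71 T$)
$\frac{1}{\left(-21\right) \left(-3\right) \left(-17\right) + F{\left(-8 \right)}} = \frac{1}{\left(-21\right) \left(-3\right) \left(-17\right) - 8 \left(-71 - 8\right)} = \frac{1}{63 \left(-17\right) - -632} = \frac{1}{-1071 + 632} = \frac{1}{-439} = - \frac{1}{439}$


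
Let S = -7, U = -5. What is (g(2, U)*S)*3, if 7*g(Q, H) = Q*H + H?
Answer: 45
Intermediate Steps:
g(Q, H) = H/7 + H*Q/7 (g(Q, H) = (Q*H + H)/7 = (H*Q + H)/7 = (H + H*Q)/7 = H/7 + H*Q/7)
(g(2, U)*S)*3 = (((⅐)*(-5)*(1 + 2))*(-7))*3 = (((⅐)*(-5)*3)*(-7))*3 = -15/7*(-7)*3 = 15*3 = 45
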